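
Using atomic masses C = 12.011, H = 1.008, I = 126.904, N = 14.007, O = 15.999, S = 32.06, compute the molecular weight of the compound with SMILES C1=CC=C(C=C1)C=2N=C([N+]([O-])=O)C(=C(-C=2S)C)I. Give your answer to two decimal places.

372.18

Molecular formula: C12H9IN2O2S.
M = 12×12.011 + 9×1.008 + 1×126.904 + 2×14.007 + 2×15.999 + 1×32.06 = 372.18 g/mol.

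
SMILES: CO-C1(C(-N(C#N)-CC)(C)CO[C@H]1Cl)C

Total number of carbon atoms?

10

The symbol for carbon appears 10 times in the SMILES. (Cl is a single chlorine, not C + l.)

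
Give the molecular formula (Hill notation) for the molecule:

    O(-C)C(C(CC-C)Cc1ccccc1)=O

Heavy atoms from the SMILES: 13 C, 2 O.
Implicit hydrogens by atom environment:
  5 × C (aromatic): 1 H each → 5
  3 × C: 2 H each → 6
  2 × C: 3 H each → 6
  2 × O: no H
  1 × C: 1 H
  1 × C (aromatic): no H
  1 × C: no H
  Total hydrogens = 18.
Molecular formula: C13H18O2

C13H18O2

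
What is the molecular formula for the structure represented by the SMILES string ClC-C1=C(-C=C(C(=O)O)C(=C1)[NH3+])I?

C8H8ClINO2+

Heavy atoms from the SMILES: 8 C, 1 Cl, 1 I, 1 N, 2 O.
Implicit hydrogens by atom environment:
  4 × C (aromatic): no H
  2 × C (aromatic): 1 H each → 2
  1 × C: 2 H
  1 × C: no H
  1 × Cl: no H
  1 × I: no H
  1 × N (charge +1): 3 H
  1 × O: 1 H
  1 × O: no H
  Total hydrogens = 8.
Net charge +1.
Molecular formula: C8H8ClINO2+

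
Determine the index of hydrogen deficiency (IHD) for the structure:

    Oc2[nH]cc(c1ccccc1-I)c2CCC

7

Molecular formula from the SMILES: C13H14INO.
DoU = (2C + 2 + N − H − X)/2 = (2·13 + 2 + 1 − 14 − 1)/2 = 14/2 = 7.
(Structurally: 2 ring(s) + 5 π bond(s) = 7.)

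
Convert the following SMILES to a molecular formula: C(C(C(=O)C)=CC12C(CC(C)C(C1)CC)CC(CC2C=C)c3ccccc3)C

Heavy atoms from the SMILES: 27 C, 1 O.
Implicit hydrogens by atom environment:
  7 × C: 2 H each → 14
  7 × C: 1 H each → 7
  5 × C (aromatic): 1 H each → 5
  4 × C: 3 H each → 12
  3 × C: no H
  1 × C (aromatic): no H
  1 × O: no H
  Total hydrogens = 38.
Molecular formula: C27H38O

C27H38O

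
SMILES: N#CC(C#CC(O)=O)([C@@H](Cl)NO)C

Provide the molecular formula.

C7H7ClN2O3

Heavy atoms from the SMILES: 7 C, 1 Cl, 2 N, 3 O.
Implicit hydrogens by atom environment:
  5 × C: no H
  2 × O: 1 H each → 2
  1 × C: 3 H
  1 × C: 1 H
  1 × Cl: no H
  1 × N: 1 H
  1 × N: no H
  1 × O: no H
  Total hydrogens = 7.
Molecular formula: C7H7ClN2O3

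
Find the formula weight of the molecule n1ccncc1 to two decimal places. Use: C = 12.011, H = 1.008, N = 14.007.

80.09

Molecular formula: C4H4N2.
M = 4×12.011 + 4×1.008 + 2×14.007 = 80.09 g/mol.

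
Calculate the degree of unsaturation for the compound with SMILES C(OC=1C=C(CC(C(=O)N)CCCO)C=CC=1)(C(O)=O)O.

Molecular formula from the SMILES: C14H19NO6.
DoU = (2C + 2 + N − H − X)/2 = (2·14 + 2 + 1 − 19 − 0)/2 = 12/2 = 6.
(Structurally: 1 ring(s) + 5 π bond(s) = 6.)

6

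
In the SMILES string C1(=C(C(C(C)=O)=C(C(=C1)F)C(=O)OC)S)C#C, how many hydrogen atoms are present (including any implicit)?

Hydrogens are implicit in SMILES; fill each atom to its normal valence:
  5 × C (aromatic): no H
  3 × C: no H
  3 × O: no H
  2 × C: 3 H each → 6
  1 × C (aromatic): 1 H
  1 × C: 1 H
  1 × F: no H
  1 × S: 1 H
  Total hydrogens = 9.

9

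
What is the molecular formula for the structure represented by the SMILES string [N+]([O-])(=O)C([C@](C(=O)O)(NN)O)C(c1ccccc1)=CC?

Heavy atoms from the SMILES: 12 C, 3 N, 5 O.
Implicit hydrogens by atom environment:
  5 × C (aromatic): 1 H each → 5
  3 × C: no H
  2 × C: 1 H each → 2
  2 × O: 1 H each → 2
  2 × O: no H
  1 × C: 3 H
  1 × C (aromatic): no H
  1 × N: 2 H
  1 × N: 1 H
  1 × N (charge +1): no H
  1 × O (charge -1): no H
  Total hydrogens = 15.
Molecular formula: C12H15N3O5

C12H15N3O5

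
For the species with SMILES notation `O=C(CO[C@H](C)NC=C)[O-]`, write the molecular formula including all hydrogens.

Heavy atoms from the SMILES: 6 C, 1 N, 3 O.
Implicit hydrogens by atom environment:
  2 × C: 2 H each → 4
  2 × C: 1 H each → 2
  2 × O: no H
  1 × C: 3 H
  1 × C: no H
  1 × N: 1 H
  1 × O (charge -1): no H
  Total hydrogens = 10.
Net charge -1.
Molecular formula: C6H10NO3-

C6H10NO3-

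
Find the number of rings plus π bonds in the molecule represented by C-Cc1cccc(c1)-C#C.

Molecular formula from the SMILES: C10H10.
DoU = (2C + 2 + N − H − X)/2 = (2·10 + 2 + 0 − 10 − 0)/2 = 12/2 = 6.
(Structurally: 1 ring(s) + 5 π bond(s) = 6.)

6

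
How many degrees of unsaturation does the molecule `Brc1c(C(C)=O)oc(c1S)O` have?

4

Molecular formula from the SMILES: C6H5BrO3S.
DoU = (2C + 2 + N − H − X)/2 = (2·6 + 2 + 0 − 5 − 1)/2 = 8/2 = 4.
(Structurally: 1 ring(s) + 3 π bond(s) = 4.)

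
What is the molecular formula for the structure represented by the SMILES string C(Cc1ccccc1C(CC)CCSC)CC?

C16H26S

Heavy atoms from the SMILES: 16 C, 1 S.
Implicit hydrogens by atom environment:
  6 × C: 2 H each → 12
  4 × C (aromatic): 1 H each → 4
  3 × C: 3 H each → 9
  2 × C (aromatic): no H
  1 × C: 1 H
  1 × S: no H
  Total hydrogens = 26.
Molecular formula: C16H26S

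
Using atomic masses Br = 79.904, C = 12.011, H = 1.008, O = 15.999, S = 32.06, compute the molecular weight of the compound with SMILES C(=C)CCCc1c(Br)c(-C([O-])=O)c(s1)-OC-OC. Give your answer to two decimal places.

Molecular formula: C12H14BrO4S-.
M = 1×79.904 + 12×12.011 + 14×1.008 + 4×15.999 + 1×32.06 = 334.20 g/mol.

334.20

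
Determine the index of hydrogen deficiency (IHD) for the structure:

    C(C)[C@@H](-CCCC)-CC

0

Molecular formula from the SMILES: C9H20.
DoU = (2C + 2 + N − H − X)/2 = (2·9 + 2 + 0 − 20 − 0)/2 = 0/2 = 0.
(Structurally: 0 ring(s) + 0 π bond(s) = 0.)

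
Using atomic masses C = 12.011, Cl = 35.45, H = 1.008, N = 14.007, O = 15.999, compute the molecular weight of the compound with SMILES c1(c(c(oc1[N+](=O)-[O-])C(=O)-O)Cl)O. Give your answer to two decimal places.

Molecular formula: C5H2ClNO6.
M = 5×12.011 + 1×35.45 + 2×1.008 + 1×14.007 + 6×15.999 = 207.52 g/mol.

207.52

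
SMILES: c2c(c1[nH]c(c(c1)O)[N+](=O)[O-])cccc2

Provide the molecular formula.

Heavy atoms from the SMILES: 10 C, 2 N, 3 O.
Implicit hydrogens by atom environment:
  6 × C (aromatic): 1 H each → 6
  4 × C (aromatic): no H
  1 × N (aromatic): 1 H
  1 × N (charge +1): no H
  1 × O: 1 H
  1 × O: no H
  1 × O (charge -1): no H
  Total hydrogens = 8.
Molecular formula: C10H8N2O3

C10H8N2O3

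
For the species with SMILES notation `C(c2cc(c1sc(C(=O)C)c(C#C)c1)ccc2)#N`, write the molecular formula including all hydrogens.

Heavy atoms from the SMILES: 15 C, 1 N, 1 O, 1 S.
Implicit hydrogens by atom environment:
  5 × C (aromatic): 1 H each → 5
  5 × C (aromatic): no H
  3 × C: no H
  1 × C: 3 H
  1 × C: 1 H
  1 × N: no H
  1 × O: no H
  1 × S (aromatic): no H
  Total hydrogens = 9.
Molecular formula: C15H9NOS

C15H9NOS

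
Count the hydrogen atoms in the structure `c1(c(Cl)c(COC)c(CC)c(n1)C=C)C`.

Hydrogens are implicit in SMILES; fill each atom to its normal valence:
  5 × C (aromatic): no H
  3 × C: 3 H each → 9
  3 × C: 2 H each → 6
  1 × C: 1 H
  1 × Cl: no H
  1 × N (aromatic): no H
  1 × O: no H
  Total hydrogens = 16.

16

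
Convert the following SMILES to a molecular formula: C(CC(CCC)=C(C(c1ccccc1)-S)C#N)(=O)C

C16H19NOS

Heavy atoms from the SMILES: 16 C, 1 N, 1 O, 1 S.
Implicit hydrogens by atom environment:
  5 × C (aromatic): 1 H each → 5
  4 × C: no H
  3 × C: 2 H each → 6
  2 × C: 3 H each → 6
  1 × C: 1 H
  1 × C (aromatic): no H
  1 × N: no H
  1 × O: no H
  1 × S: 1 H
  Total hydrogens = 19.
Molecular formula: C16H19NOS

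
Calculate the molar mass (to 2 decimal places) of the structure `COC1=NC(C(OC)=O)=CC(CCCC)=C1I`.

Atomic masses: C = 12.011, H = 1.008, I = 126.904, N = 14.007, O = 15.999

Molecular formula: C12H16INO3.
M = 12×12.011 + 16×1.008 + 1×126.904 + 1×14.007 + 3×15.999 = 349.17 g/mol.

349.17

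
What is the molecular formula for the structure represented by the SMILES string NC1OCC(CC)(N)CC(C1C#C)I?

Heavy atoms from the SMILES: 10 C, 1 I, 2 N, 1 O.
Implicit hydrogens by atom environment:
  4 × C: 1 H each → 4
  3 × C: 2 H each → 6
  2 × C: no H
  2 × N: 2 H each → 4
  1 × C: 3 H
  1 × I: no H
  1 × O: no H
  Total hydrogens = 17.
Molecular formula: C10H17IN2O

C10H17IN2O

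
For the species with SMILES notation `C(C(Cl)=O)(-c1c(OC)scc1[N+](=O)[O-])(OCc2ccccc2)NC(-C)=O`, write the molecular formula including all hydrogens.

Heavy atoms from the SMILES: 16 C, 1 Cl, 2 N, 6 O, 1 S.
Implicit hydrogens by atom environment:
  6 × C (aromatic): 1 H each → 6
  5 × O: no H
  4 × C (aromatic): no H
  3 × C: no H
  2 × C: 3 H each → 6
  1 × C: 2 H
  1 × Cl: no H
  1 × N: 1 H
  1 × N (charge +1): no H
  1 × O (charge -1): no H
  1 × S (aromatic): no H
  Total hydrogens = 15.
Molecular formula: C16H15ClN2O6S

C16H15ClN2O6S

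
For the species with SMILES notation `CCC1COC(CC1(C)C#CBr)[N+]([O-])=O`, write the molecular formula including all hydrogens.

C10H14BrNO3

Heavy atoms from the SMILES: 1 Br, 10 C, 1 N, 3 O.
Implicit hydrogens by atom environment:
  3 × C: 2 H each → 6
  3 × C: no H
  2 × C: 3 H each → 6
  2 × C: 1 H each → 2
  2 × O: no H
  1 × Br: no H
  1 × N (charge +1): no H
  1 × O (charge -1): no H
  Total hydrogens = 14.
Molecular formula: C10H14BrNO3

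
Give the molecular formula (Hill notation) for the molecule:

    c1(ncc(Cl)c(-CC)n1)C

C7H9ClN2

Heavy atoms from the SMILES: 7 C, 1 Cl, 2 N.
Implicit hydrogens by atom environment:
  3 × C (aromatic): no H
  2 × C: 3 H each → 6
  2 × N (aromatic): no H
  1 × C: 2 H
  1 × C (aromatic): 1 H
  1 × Cl: no H
  Total hydrogens = 9.
Molecular formula: C7H9ClN2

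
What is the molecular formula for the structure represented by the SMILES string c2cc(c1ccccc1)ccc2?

Heavy atoms from the SMILES: 12 C.
Implicit hydrogens by atom environment:
  10 × C (aromatic): 1 H each → 10
  2 × C (aromatic): no H
  Total hydrogens = 10.
Molecular formula: C12H10

C12H10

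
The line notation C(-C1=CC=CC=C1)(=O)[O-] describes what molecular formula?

Heavy atoms from the SMILES: 7 C, 2 O.
Implicit hydrogens by atom environment:
  5 × C (aromatic): 1 H each → 5
  1 × C (aromatic): no H
  1 × C: no H
  1 × O: no H
  1 × O (charge -1): no H
  Total hydrogens = 5.
Net charge -1.
Molecular formula: C7H5O2-

C7H5O2-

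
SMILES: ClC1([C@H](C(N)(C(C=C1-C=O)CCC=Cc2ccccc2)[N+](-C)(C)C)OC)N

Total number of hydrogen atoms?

Hydrogens are implicit in SMILES; fill each atom to its normal valence:
  6 × C: 1 H each → 6
  5 × C (aromatic): 1 H each → 5
  4 × C: 3 H each → 12
  3 × C: no H
  2 × C: 2 H each → 4
  2 × N: 2 H each → 4
  2 × O: no H
  1 × C (aromatic): no H
  1 × Cl: no H
  1 × N (charge +1): no H
  Total hydrogens = 31.

31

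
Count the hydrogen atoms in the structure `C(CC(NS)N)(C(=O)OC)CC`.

Hydrogens are implicit in SMILES; fill each atom to its normal valence:
  2 × C: 3 H each → 6
  2 × C: 2 H each → 4
  2 × C: 1 H each → 2
  2 × O: no H
  1 × C: no H
  1 × N: 2 H
  1 × N: 1 H
  1 × S: 1 H
  Total hydrogens = 16.

16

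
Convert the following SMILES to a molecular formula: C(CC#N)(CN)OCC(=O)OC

C7H12N2O3

Heavy atoms from the SMILES: 7 C, 2 N, 3 O.
Implicit hydrogens by atom environment:
  3 × C: 2 H each → 6
  3 × O: no H
  2 × C: no H
  1 × C: 3 H
  1 × C: 1 H
  1 × N: 2 H
  1 × N: no H
  Total hydrogens = 12.
Molecular formula: C7H12N2O3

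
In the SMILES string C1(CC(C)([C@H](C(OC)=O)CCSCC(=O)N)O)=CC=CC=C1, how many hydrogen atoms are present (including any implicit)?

23

Hydrogens are implicit in SMILES; fill each atom to its normal valence:
  5 × C (aromatic): 1 H each → 5
  4 × C: 2 H each → 8
  3 × C: no H
  3 × O: no H
  2 × C: 3 H each → 6
  1 × C: 1 H
  1 × C (aromatic): no H
  1 × N: 2 H
  1 × O: 1 H
  1 × S: no H
  Total hydrogens = 23.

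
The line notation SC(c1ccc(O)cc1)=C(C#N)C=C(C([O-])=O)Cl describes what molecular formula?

C12H7ClNO3S-

Heavy atoms from the SMILES: 12 C, 1 Cl, 1 N, 3 O, 1 S.
Implicit hydrogens by atom environment:
  5 × C: no H
  4 × C (aromatic): 1 H each → 4
  2 × C (aromatic): no H
  1 × C: 1 H
  1 × Cl: no H
  1 × N: no H
  1 × O: 1 H
  1 × O: no H
  1 × O (charge -1): no H
  1 × S: 1 H
  Total hydrogens = 7.
Net charge -1.
Molecular formula: C12H7ClNO3S-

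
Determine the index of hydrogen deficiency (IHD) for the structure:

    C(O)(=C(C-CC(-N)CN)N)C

1

Molecular formula from the SMILES: C7H17N3O.
DoU = (2C + 2 + N − H − X)/2 = (2·7 + 2 + 3 − 17 − 0)/2 = 2/2 = 1.
(Structurally: 0 ring(s) + 1 π bond(s) = 1.)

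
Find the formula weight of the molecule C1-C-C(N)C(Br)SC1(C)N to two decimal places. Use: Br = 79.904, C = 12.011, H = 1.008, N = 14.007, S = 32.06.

225.15

Molecular formula: C6H13BrN2S.
M = 1×79.904 + 6×12.011 + 13×1.008 + 2×14.007 + 1×32.06 = 225.15 g/mol.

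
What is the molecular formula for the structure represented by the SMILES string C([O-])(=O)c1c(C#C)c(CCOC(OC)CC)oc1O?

C13H15O6-

Heavy atoms from the SMILES: 13 C, 6 O.
Implicit hydrogens by atom environment:
  4 × C (aromatic): no H
  3 × C: 2 H each → 6
  3 × O: no H
  2 × C: 3 H each → 6
  2 × C: 1 H each → 2
  2 × C: no H
  1 × O: 1 H
  1 × O (aromatic): no H
  1 × O (charge -1): no H
  Total hydrogens = 15.
Net charge -1.
Molecular formula: C13H15O6-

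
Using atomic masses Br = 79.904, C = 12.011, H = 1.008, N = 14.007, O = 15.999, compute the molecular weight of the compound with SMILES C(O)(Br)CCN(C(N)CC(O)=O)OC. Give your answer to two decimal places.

271.11

Molecular formula: C7H15BrN2O4.
M = 1×79.904 + 7×12.011 + 15×1.008 + 2×14.007 + 4×15.999 = 271.11 g/mol.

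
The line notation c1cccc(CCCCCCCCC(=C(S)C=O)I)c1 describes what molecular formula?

C17H23IOS

Heavy atoms from the SMILES: 17 C, 1 I, 1 O, 1 S.
Implicit hydrogens by atom environment:
  8 × C: 2 H each → 16
  5 × C (aromatic): 1 H each → 5
  2 × C: no H
  1 × C: 1 H
  1 × C (aromatic): no H
  1 × I: no H
  1 × O: no H
  1 × S: 1 H
  Total hydrogens = 23.
Molecular formula: C17H23IOS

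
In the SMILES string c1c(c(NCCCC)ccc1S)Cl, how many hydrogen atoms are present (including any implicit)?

Hydrogens are implicit in SMILES; fill each atom to its normal valence:
  3 × C: 2 H each → 6
  3 × C (aromatic): 1 H each → 3
  3 × C (aromatic): no H
  1 × C: 3 H
  1 × Cl: no H
  1 × N: 1 H
  1 × S: 1 H
  Total hydrogens = 14.

14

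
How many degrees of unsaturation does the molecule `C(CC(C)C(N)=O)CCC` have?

Molecular formula from the SMILES: C8H17NO.
DoU = (2C + 2 + N − H − X)/2 = (2·8 + 2 + 1 − 17 − 0)/2 = 2/2 = 1.
(Structurally: 0 ring(s) + 1 π bond(s) = 1.)

1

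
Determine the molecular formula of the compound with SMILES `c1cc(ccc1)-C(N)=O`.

C7H7NO

Heavy atoms from the SMILES: 7 C, 1 N, 1 O.
Implicit hydrogens by atom environment:
  5 × C (aromatic): 1 H each → 5
  1 × C (aromatic): no H
  1 × C: no H
  1 × N: 2 H
  1 × O: no H
  Total hydrogens = 7.
Molecular formula: C7H7NO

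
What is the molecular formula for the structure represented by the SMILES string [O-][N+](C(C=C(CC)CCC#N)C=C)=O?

Heavy atoms from the SMILES: 10 C, 2 N, 2 O.
Implicit hydrogens by atom environment:
  4 × C: 2 H each → 8
  3 × C: 1 H each → 3
  2 × C: no H
  1 × C: 3 H
  1 × N: no H
  1 × N (charge +1): no H
  1 × O: no H
  1 × O (charge -1): no H
  Total hydrogens = 14.
Molecular formula: C10H14N2O2

C10H14N2O2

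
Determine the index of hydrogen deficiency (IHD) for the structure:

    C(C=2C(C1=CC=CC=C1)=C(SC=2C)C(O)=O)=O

Molecular formula from the SMILES: C13H10O3S.
DoU = (2C + 2 + N − H − X)/2 = (2·13 + 2 + 0 − 10 − 0)/2 = 18/2 = 9.
(Structurally: 2 ring(s) + 7 π bond(s) = 9.)

9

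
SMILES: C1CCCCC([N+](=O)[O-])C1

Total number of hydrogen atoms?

13

Hydrogens are implicit in SMILES; fill each atom to its normal valence:
  6 × C: 2 H each → 12
  1 × C: 1 H
  1 × N (charge +1): no H
  1 × O: no H
  1 × O (charge -1): no H
  Total hydrogens = 13.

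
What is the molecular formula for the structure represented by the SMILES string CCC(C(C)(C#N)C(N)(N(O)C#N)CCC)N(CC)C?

Heavy atoms from the SMILES: 14 C, 5 N, 1 O.
Implicit hydrogens by atom environment:
  5 × C: 3 H each → 15
  4 × C: 2 H each → 8
  4 × C: no H
  4 × N: no H
  1 × C: 1 H
  1 × N: 2 H
  1 × O: 1 H
  Total hydrogens = 27.
Molecular formula: C14H27N5O

C14H27N5O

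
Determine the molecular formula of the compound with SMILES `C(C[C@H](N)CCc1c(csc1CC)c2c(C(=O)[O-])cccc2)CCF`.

C20H25FNO2S-

Heavy atoms from the SMILES: 20 C, 1 F, 1 N, 2 O, 1 S.
Implicit hydrogens by atom environment:
  7 × C: 2 H each → 14
  5 × C (aromatic): 1 H each → 5
  5 × C (aromatic): no H
  1 × C: 3 H
  1 × C: 1 H
  1 × C: no H
  1 × F: no H
  1 × N: 2 H
  1 × O: no H
  1 × O (charge -1): no H
  1 × S (aromatic): no H
  Total hydrogens = 25.
Net charge -1.
Molecular formula: C20H25FNO2S-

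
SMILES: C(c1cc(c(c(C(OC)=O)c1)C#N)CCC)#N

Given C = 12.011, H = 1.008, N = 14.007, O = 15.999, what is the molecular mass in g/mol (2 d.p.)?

Molecular formula: C13H12N2O2.
M = 13×12.011 + 12×1.008 + 2×14.007 + 2×15.999 = 228.25 g/mol.

228.25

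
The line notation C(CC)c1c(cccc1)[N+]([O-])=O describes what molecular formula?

Heavy atoms from the SMILES: 9 C, 1 N, 2 O.
Implicit hydrogens by atom environment:
  4 × C (aromatic): 1 H each → 4
  2 × C: 2 H each → 4
  2 × C (aromatic): no H
  1 × C: 3 H
  1 × N (charge +1): no H
  1 × O: no H
  1 × O (charge -1): no H
  Total hydrogens = 11.
Molecular formula: C9H11NO2

C9H11NO2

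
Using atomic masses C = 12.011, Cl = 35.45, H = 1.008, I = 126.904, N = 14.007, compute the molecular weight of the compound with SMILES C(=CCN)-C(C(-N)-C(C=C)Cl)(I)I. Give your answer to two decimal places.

Molecular formula: C8H13ClI2N2.
M = 8×12.011 + 1×35.45 + 13×1.008 + 2×126.904 + 2×14.007 = 426.46 g/mol.

426.46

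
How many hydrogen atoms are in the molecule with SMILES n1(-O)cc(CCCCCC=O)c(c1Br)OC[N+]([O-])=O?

15

Hydrogens are implicit in SMILES; fill each atom to its normal valence:
  6 × C: 2 H each → 12
  3 × C (aromatic): no H
  3 × O: no H
  1 × Br: no H
  1 × C (aromatic): 1 H
  1 × C: 1 H
  1 × N (aromatic): no H
  1 × N (charge +1): no H
  1 × O: 1 H
  1 × O (charge -1): no H
  Total hydrogens = 15.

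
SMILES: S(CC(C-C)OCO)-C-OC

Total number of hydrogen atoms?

Hydrogens are implicit in SMILES; fill each atom to its normal valence:
  4 × C: 2 H each → 8
  2 × C: 3 H each → 6
  2 × O: no H
  1 × C: 1 H
  1 × O: 1 H
  1 × S: no H
  Total hydrogens = 16.

16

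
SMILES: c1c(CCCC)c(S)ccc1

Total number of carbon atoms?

The symbol for carbon appears 10 times in the SMILES. Lowercase c denotes aromatic carbon and counts toward C.

10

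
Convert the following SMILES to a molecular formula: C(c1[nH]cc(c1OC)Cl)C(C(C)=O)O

Heavy atoms from the SMILES: 9 C, 1 Cl, 1 N, 3 O.
Implicit hydrogens by atom environment:
  3 × C (aromatic): no H
  2 × C: 3 H each → 6
  2 × O: no H
  1 × C: 2 H
  1 × C (aromatic): 1 H
  1 × C: 1 H
  1 × C: no H
  1 × Cl: no H
  1 × N (aromatic): 1 H
  1 × O: 1 H
  Total hydrogens = 12.
Molecular formula: C9H12ClNO3

C9H12ClNO3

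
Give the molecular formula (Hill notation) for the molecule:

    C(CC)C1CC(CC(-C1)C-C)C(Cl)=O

C12H21ClO

Heavy atoms from the SMILES: 12 C, 1 Cl, 1 O.
Implicit hydrogens by atom environment:
  6 × C: 2 H each → 12
  3 × C: 1 H each → 3
  2 × C: 3 H each → 6
  1 × C: no H
  1 × Cl: no H
  1 × O: no H
  Total hydrogens = 21.
Molecular formula: C12H21ClO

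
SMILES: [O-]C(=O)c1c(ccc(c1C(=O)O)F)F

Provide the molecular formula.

C8H3F2O4-

Heavy atoms from the SMILES: 8 C, 2 F, 4 O.
Implicit hydrogens by atom environment:
  4 × C (aromatic): no H
  2 × C (aromatic): 1 H each → 2
  2 × C: no H
  2 × F: no H
  2 × O: no H
  1 × O: 1 H
  1 × O (charge -1): no H
  Total hydrogens = 3.
Net charge -1.
Molecular formula: C8H3F2O4-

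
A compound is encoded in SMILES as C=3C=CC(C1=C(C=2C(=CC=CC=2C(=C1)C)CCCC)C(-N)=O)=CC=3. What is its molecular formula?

C22H23NO

Heavy atoms from the SMILES: 22 C, 1 N, 1 O.
Implicit hydrogens by atom environment:
  9 × C (aromatic): 1 H each → 9
  7 × C (aromatic): no H
  3 × C: 2 H each → 6
  2 × C: 3 H each → 6
  1 × C: no H
  1 × N: 2 H
  1 × O: no H
  Total hydrogens = 23.
Molecular formula: C22H23NO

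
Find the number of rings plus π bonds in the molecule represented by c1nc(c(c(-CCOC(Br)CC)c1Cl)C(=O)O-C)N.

5

Molecular formula from the SMILES: C12H16BrClN2O3.
DoU = (2C + 2 + N − H − X)/2 = (2·12 + 2 + 2 − 16 − 2)/2 = 10/2 = 5.
(Structurally: 1 ring(s) + 4 π bond(s) = 5.)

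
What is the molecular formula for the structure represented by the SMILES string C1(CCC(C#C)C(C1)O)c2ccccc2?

Heavy atoms from the SMILES: 14 C, 1 O.
Implicit hydrogens by atom environment:
  5 × C (aromatic): 1 H each → 5
  4 × C: 1 H each → 4
  3 × C: 2 H each → 6
  1 × C: no H
  1 × C (aromatic): no H
  1 × O: 1 H
  Total hydrogens = 16.
Molecular formula: C14H16O

C14H16O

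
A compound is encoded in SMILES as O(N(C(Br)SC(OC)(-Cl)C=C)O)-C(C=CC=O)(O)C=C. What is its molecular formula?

Heavy atoms from the SMILES: 1 Br, 11 C, 1 Cl, 1 N, 5 O, 1 S.
Implicit hydrogens by atom environment:
  6 × C: 1 H each → 6
  3 × O: no H
  2 × C: 2 H each → 4
  2 × C: no H
  2 × O: 1 H each → 2
  1 × Br: no H
  1 × C: 3 H
  1 × Cl: no H
  1 × N: no H
  1 × S: no H
  Total hydrogens = 15.
Molecular formula: C11H15BrClNO5S

C11H15BrClNO5S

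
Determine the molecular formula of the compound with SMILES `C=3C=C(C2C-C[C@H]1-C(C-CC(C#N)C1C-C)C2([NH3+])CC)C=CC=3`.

C21H31N2+

Heavy atoms from the SMILES: 21 C, 2 N.
Implicit hydrogens by atom environment:
  6 × C: 2 H each → 12
  5 × C: 1 H each → 5
  5 × C (aromatic): 1 H each → 5
  2 × C: 3 H each → 6
  2 × C: no H
  1 × C (aromatic): no H
  1 × N (charge +1): 3 H
  1 × N: no H
  Total hydrogens = 31.
Net charge +1.
Molecular formula: C21H31N2+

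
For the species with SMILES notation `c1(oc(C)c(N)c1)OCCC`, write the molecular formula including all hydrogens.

Heavy atoms from the SMILES: 8 C, 1 N, 2 O.
Implicit hydrogens by atom environment:
  3 × C (aromatic): no H
  2 × C: 3 H each → 6
  2 × C: 2 H each → 4
  1 × C (aromatic): 1 H
  1 × N: 2 H
  1 × O (aromatic): no H
  1 × O: no H
  Total hydrogens = 13.
Molecular formula: C8H13NO2

C8H13NO2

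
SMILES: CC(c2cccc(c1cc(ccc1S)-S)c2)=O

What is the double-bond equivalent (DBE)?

9

Molecular formula from the SMILES: C14H12OS2.
DoU = (2C + 2 + N − H − X)/2 = (2·14 + 2 + 0 − 12 − 0)/2 = 18/2 = 9.
(Structurally: 2 ring(s) + 7 π bond(s) = 9.)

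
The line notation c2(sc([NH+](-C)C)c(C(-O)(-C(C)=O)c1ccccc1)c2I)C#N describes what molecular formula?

Heavy atoms from the SMILES: 16 C, 1 I, 2 N, 2 O, 1 S.
Implicit hydrogens by atom environment:
  5 × C (aromatic): 1 H each → 5
  5 × C (aromatic): no H
  3 × C: 3 H each → 9
  3 × C: no H
  1 × I: no H
  1 × N (charge +1): 1 H
  1 × N: no H
  1 × O: 1 H
  1 × O: no H
  1 × S (aromatic): no H
  Total hydrogens = 16.
Net charge +1.
Molecular formula: C16H16IN2O2S+

C16H16IN2O2S+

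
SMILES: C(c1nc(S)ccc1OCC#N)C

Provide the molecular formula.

Heavy atoms from the SMILES: 9 C, 2 N, 1 O, 1 S.
Implicit hydrogens by atom environment:
  3 × C (aromatic): no H
  2 × C: 2 H each → 4
  2 × C (aromatic): 1 H each → 2
  1 × C: 3 H
  1 × C: no H
  1 × N (aromatic): no H
  1 × N: no H
  1 × O: no H
  1 × S: 1 H
  Total hydrogens = 10.
Molecular formula: C9H10N2OS

C9H10N2OS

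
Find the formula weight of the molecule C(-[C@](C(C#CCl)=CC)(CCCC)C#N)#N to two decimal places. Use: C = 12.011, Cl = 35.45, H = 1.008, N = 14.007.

Molecular formula: C12H13ClN2.
M = 12×12.011 + 1×35.45 + 13×1.008 + 2×14.007 = 220.70 g/mol.

220.70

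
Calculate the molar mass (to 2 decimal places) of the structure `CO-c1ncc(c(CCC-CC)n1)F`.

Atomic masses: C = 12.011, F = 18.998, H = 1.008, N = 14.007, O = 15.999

Molecular formula: C10H15FN2O.
M = 10×12.011 + 1×18.998 + 15×1.008 + 2×14.007 + 1×15.999 = 198.24 g/mol.

198.24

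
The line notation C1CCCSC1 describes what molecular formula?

Heavy atoms from the SMILES: 5 C, 1 S.
Implicit hydrogens by atom environment:
  5 × C: 2 H each → 10
  1 × S: no H
  Total hydrogens = 10.
Molecular formula: C5H10S

C5H10S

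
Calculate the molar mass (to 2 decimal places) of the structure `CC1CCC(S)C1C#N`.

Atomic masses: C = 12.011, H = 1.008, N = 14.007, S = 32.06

141.23

Molecular formula: C7H11NS.
M = 7×12.011 + 11×1.008 + 1×14.007 + 1×32.06 = 141.23 g/mol.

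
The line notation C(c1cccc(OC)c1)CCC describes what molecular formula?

C11H16O

Heavy atoms from the SMILES: 11 C, 1 O.
Implicit hydrogens by atom environment:
  4 × C (aromatic): 1 H each → 4
  3 × C: 2 H each → 6
  2 × C: 3 H each → 6
  2 × C (aromatic): no H
  1 × O: no H
  Total hydrogens = 16.
Molecular formula: C11H16O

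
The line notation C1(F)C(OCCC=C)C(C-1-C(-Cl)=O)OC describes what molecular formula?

Heavy atoms from the SMILES: 10 C, 1 Cl, 1 F, 3 O.
Implicit hydrogens by atom environment:
  5 × C: 1 H each → 5
  3 × C: 2 H each → 6
  3 × O: no H
  1 × C: 3 H
  1 × C: no H
  1 × Cl: no H
  1 × F: no H
  Total hydrogens = 14.
Molecular formula: C10H14ClFO3

C10H14ClFO3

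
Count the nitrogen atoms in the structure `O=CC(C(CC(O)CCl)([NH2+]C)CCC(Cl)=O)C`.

1

The symbol for nitrogen appears 1 time in the SMILES.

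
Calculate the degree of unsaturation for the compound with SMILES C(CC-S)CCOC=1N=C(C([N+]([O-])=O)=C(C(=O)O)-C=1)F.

Molecular formula from the SMILES: C11H13FN2O5S.
DoU = (2C + 2 + N − H − X)/2 = (2·11 + 2 + 2 − 13 − 1)/2 = 12/2 = 6.
(Structurally: 1 ring(s) + 5 π bond(s) = 6.)

6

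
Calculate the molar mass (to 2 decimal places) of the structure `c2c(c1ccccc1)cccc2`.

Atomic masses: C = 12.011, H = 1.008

Molecular formula: C12H10.
M = 12×12.011 + 10×1.008 = 154.21 g/mol.

154.21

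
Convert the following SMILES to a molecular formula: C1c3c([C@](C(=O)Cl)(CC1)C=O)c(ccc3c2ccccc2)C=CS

C20H17ClO2S

Heavy atoms from the SMILES: 20 C, 1 Cl, 2 O, 1 S.
Implicit hydrogens by atom environment:
  7 × C (aromatic): 1 H each → 7
  5 × C (aromatic): no H
  3 × C: 2 H each → 6
  3 × C: 1 H each → 3
  2 × C: no H
  2 × O: no H
  1 × Cl: no H
  1 × S: 1 H
  Total hydrogens = 17.
Molecular formula: C20H17ClO2S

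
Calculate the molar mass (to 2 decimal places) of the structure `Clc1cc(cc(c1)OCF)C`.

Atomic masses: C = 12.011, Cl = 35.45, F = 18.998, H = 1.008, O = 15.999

174.60

Molecular formula: C8H8ClFO.
M = 8×12.011 + 1×35.45 + 1×18.998 + 8×1.008 + 1×15.999 = 174.60 g/mol.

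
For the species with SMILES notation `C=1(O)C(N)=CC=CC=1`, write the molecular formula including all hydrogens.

C6H7NO

Heavy atoms from the SMILES: 6 C, 1 N, 1 O.
Implicit hydrogens by atom environment:
  4 × C (aromatic): 1 H each → 4
  2 × C (aromatic): no H
  1 × N: 2 H
  1 × O: 1 H
  Total hydrogens = 7.
Molecular formula: C6H7NO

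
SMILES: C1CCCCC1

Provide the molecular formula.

Heavy atoms from the SMILES: 6 C.
Implicit hydrogens by atom environment:
  6 × C: 2 H each → 12
  Total hydrogens = 12.
Molecular formula: C6H12

C6H12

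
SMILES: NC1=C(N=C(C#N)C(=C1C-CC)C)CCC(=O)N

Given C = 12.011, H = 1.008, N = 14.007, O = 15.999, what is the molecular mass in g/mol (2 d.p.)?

Molecular formula: C13H18N4O.
M = 13×12.011 + 18×1.008 + 4×14.007 + 1×15.999 = 246.31 g/mol.

246.31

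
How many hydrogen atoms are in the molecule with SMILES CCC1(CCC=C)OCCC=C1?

18

Hydrogens are implicit in SMILES; fill each atom to its normal valence:
  6 × C: 2 H each → 12
  3 × C: 1 H each → 3
  1 × C: 3 H
  1 × C: no H
  1 × O: no H
  Total hydrogens = 18.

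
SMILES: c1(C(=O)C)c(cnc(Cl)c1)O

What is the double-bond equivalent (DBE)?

Molecular formula from the SMILES: C7H6ClNO2.
DoU = (2C + 2 + N − H − X)/2 = (2·7 + 2 + 1 − 6 − 1)/2 = 10/2 = 5.
(Structurally: 1 ring(s) + 4 π bond(s) = 5.)

5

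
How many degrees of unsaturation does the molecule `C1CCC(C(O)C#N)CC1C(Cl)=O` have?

4

Molecular formula from the SMILES: C9H12ClNO2.
DoU = (2C + 2 + N − H − X)/2 = (2·9 + 2 + 1 − 12 − 1)/2 = 8/2 = 4.
(Structurally: 1 ring(s) + 3 π bond(s) = 4.)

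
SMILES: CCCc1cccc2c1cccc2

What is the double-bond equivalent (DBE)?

7

Molecular formula from the SMILES: C13H14.
DoU = (2C + 2 + N − H − X)/2 = (2·13 + 2 + 0 − 14 − 0)/2 = 14/2 = 7.
(Structurally: 2 ring(s) + 5 π bond(s) = 7.)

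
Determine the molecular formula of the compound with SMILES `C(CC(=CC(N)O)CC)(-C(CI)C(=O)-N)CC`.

C12H23IN2O2

Heavy atoms from the SMILES: 12 C, 1 I, 2 N, 2 O.
Implicit hydrogens by atom environment:
  4 × C: 2 H each → 8
  4 × C: 1 H each → 4
  2 × C: 3 H each → 6
  2 × C: no H
  2 × N: 2 H each → 4
  1 × I: no H
  1 × O: 1 H
  1 × O: no H
  Total hydrogens = 23.
Molecular formula: C12H23IN2O2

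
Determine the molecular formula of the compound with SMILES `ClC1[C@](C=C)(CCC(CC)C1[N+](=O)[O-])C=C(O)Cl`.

Heavy atoms from the SMILES: 12 C, 2 Cl, 1 N, 3 O.
Implicit hydrogens by atom environment:
  5 × C: 1 H each → 5
  4 × C: 2 H each → 8
  2 × C: no H
  2 × Cl: no H
  1 × C: 3 H
  1 × N (charge +1): no H
  1 × O: 1 H
  1 × O: no H
  1 × O (charge -1): no H
  Total hydrogens = 17.
Molecular formula: C12H17Cl2NO3

C12H17Cl2NO3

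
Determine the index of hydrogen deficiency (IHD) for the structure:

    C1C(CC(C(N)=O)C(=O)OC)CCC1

3

Molecular formula from the SMILES: C10H17NO3.
DoU = (2C + 2 + N − H − X)/2 = (2·10 + 2 + 1 − 17 − 0)/2 = 6/2 = 3.
(Structurally: 1 ring(s) + 2 π bond(s) = 3.)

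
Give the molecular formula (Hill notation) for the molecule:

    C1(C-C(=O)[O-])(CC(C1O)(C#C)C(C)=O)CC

Heavy atoms from the SMILES: 12 C, 4 O.
Implicit hydrogens by atom environment:
  5 × C: no H
  3 × C: 2 H each → 6
  2 × C: 3 H each → 6
  2 × C: 1 H each → 2
  2 × O: no H
  1 × O: 1 H
  1 × O (charge -1): no H
  Total hydrogens = 15.
Net charge -1.
Molecular formula: C12H15O4-

C12H15O4-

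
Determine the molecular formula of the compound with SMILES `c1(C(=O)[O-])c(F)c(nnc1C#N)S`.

Heavy atoms from the SMILES: 6 C, 1 F, 3 N, 2 O, 1 S.
Implicit hydrogens by atom environment:
  4 × C (aromatic): no H
  2 × C: no H
  2 × N (aromatic): no H
  1 × F: no H
  1 × N: no H
  1 × O: no H
  1 × O (charge -1): no H
  1 × S: 1 H
  Total hydrogens = 1.
Net charge -1.
Molecular formula: C6HFN3O2S-

C6HFN3O2S-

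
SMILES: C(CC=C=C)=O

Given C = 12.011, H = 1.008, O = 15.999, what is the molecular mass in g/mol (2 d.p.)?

82.10

Molecular formula: C5H6O.
M = 5×12.011 + 6×1.008 + 1×15.999 = 82.10 g/mol.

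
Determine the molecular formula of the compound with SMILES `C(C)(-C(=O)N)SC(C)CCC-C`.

C9H19NOS

Heavy atoms from the SMILES: 9 C, 1 N, 1 O, 1 S.
Implicit hydrogens by atom environment:
  3 × C: 3 H each → 9
  3 × C: 2 H each → 6
  2 × C: 1 H each → 2
  1 × C: no H
  1 × N: 2 H
  1 × O: no H
  1 × S: no H
  Total hydrogens = 19.
Molecular formula: C9H19NOS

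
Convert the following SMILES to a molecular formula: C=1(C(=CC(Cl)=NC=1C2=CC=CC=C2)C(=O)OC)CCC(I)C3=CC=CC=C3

Heavy atoms from the SMILES: 22 C, 1 Cl, 1 I, 1 N, 2 O.
Implicit hydrogens by atom environment:
  11 × C (aromatic): 1 H each → 11
  6 × C (aromatic): no H
  2 × C: 2 H each → 4
  2 × O: no H
  1 × C: 3 H
  1 × C: 1 H
  1 × C: no H
  1 × Cl: no H
  1 × I: no H
  1 × N (aromatic): no H
  Total hydrogens = 19.
Molecular formula: C22H19ClINO2

C22H19ClINO2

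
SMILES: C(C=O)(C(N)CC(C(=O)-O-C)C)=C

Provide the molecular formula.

C9H15NO3

Heavy atoms from the SMILES: 9 C, 1 N, 3 O.
Implicit hydrogens by atom environment:
  3 × C: 1 H each → 3
  3 × O: no H
  2 × C: 3 H each → 6
  2 × C: 2 H each → 4
  2 × C: no H
  1 × N: 2 H
  Total hydrogens = 15.
Molecular formula: C9H15NO3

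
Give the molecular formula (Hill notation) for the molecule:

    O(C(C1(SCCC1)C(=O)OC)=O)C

Heavy atoms from the SMILES: 8 C, 4 O, 1 S.
Implicit hydrogens by atom environment:
  4 × O: no H
  3 × C: 2 H each → 6
  3 × C: no H
  2 × C: 3 H each → 6
  1 × S: no H
  Total hydrogens = 12.
Molecular formula: C8H12O4S

C8H12O4S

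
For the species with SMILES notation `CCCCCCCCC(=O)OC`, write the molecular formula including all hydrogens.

Heavy atoms from the SMILES: 10 C, 2 O.
Implicit hydrogens by atom environment:
  7 × C: 2 H each → 14
  2 × C: 3 H each → 6
  2 × O: no H
  1 × C: no H
  Total hydrogens = 20.
Molecular formula: C10H20O2

C10H20O2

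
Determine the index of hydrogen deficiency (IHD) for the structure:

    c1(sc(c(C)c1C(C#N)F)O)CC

5

Molecular formula from the SMILES: C9H10FNOS.
DoU = (2C + 2 + N − H − X)/2 = (2·9 + 2 + 1 − 10 − 1)/2 = 10/2 = 5.
(Structurally: 1 ring(s) + 4 π bond(s) = 5.)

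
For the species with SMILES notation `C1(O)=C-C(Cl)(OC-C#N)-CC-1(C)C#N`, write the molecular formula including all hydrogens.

C9H9ClN2O2

Heavy atoms from the SMILES: 9 C, 1 Cl, 2 N, 2 O.
Implicit hydrogens by atom environment:
  5 × C: no H
  2 × C: 2 H each → 4
  2 × N: no H
  1 × C: 3 H
  1 × C: 1 H
  1 × Cl: no H
  1 × O: 1 H
  1 × O: no H
  Total hydrogens = 9.
Molecular formula: C9H9ClN2O2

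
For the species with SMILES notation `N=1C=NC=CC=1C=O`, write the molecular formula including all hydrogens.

C5H4N2O

Heavy atoms from the SMILES: 5 C, 2 N, 1 O.
Implicit hydrogens by atom environment:
  3 × C (aromatic): 1 H each → 3
  2 × N (aromatic): no H
  1 × C: 1 H
  1 × C (aromatic): no H
  1 × O: no H
  Total hydrogens = 4.
Molecular formula: C5H4N2O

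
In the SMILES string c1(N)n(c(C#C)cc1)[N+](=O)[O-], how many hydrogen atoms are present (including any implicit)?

5

Hydrogens are implicit in SMILES; fill each atom to its normal valence:
  2 × C (aromatic): 1 H each → 2
  2 × C (aromatic): no H
  1 × C: 1 H
  1 × C: no H
  1 × N: 2 H
  1 × N (aromatic): no H
  1 × N (charge +1): no H
  1 × O: no H
  1 × O (charge -1): no H
  Total hydrogens = 5.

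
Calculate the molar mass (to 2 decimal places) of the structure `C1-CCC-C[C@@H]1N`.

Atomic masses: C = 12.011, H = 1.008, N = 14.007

Molecular formula: C6H13N.
M = 6×12.011 + 13×1.008 + 1×14.007 = 99.18 g/mol.

99.18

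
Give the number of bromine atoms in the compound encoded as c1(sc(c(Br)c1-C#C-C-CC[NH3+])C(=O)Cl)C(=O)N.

The symbol for bromine appears 1 time in the SMILES.

1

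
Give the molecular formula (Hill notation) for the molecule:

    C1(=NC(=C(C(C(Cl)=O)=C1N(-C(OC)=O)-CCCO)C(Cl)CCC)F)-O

C15H19Cl2FN2O5

Heavy atoms from the SMILES: 15 C, 2 Cl, 1 F, 2 N, 5 O.
Implicit hydrogens by atom environment:
  5 × C: 2 H each → 10
  5 × C (aromatic): no H
  3 × O: no H
  2 × C: 3 H each → 6
  2 × C: no H
  2 × Cl: no H
  2 × O: 1 H each → 2
  1 × C: 1 H
  1 × F: no H
  1 × N (aromatic): no H
  1 × N: no H
  Total hydrogens = 19.
Molecular formula: C15H19Cl2FN2O5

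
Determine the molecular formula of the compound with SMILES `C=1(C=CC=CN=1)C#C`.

Heavy atoms from the SMILES: 7 C, 1 N.
Implicit hydrogens by atom environment:
  4 × C (aromatic): 1 H each → 4
  1 × C: 1 H
  1 × C (aromatic): no H
  1 × C: no H
  1 × N (aromatic): no H
  Total hydrogens = 5.
Molecular formula: C7H5N

C7H5N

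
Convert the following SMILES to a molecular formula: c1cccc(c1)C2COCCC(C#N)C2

C13H15NO

Heavy atoms from the SMILES: 13 C, 1 N, 1 O.
Implicit hydrogens by atom environment:
  5 × C (aromatic): 1 H each → 5
  4 × C: 2 H each → 8
  2 × C: 1 H each → 2
  1 × C: no H
  1 × C (aromatic): no H
  1 × N: no H
  1 × O: no H
  Total hydrogens = 15.
Molecular formula: C13H15NO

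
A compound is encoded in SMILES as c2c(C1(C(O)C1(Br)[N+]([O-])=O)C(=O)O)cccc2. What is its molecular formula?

Heavy atoms from the SMILES: 1 Br, 10 C, 1 N, 5 O.
Implicit hydrogens by atom environment:
  5 × C (aromatic): 1 H each → 5
  3 × C: no H
  2 × O: 1 H each → 2
  2 × O: no H
  1 × Br: no H
  1 × C: 1 H
  1 × C (aromatic): no H
  1 × N (charge +1): no H
  1 × O (charge -1): no H
  Total hydrogens = 8.
Molecular formula: C10H8BrNO5

C10H8BrNO5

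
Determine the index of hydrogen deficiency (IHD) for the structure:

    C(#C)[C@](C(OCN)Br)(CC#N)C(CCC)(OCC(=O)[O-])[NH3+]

Molecular formula from the SMILES: C13H20BrN3O4.
DoU = (2C + 2 + N − H − X)/2 = (2·13 + 2 + 3 − 20 − 1)/2 = 10/2 = 5.
(Structurally: 0 ring(s) + 5 π bond(s) = 5.)

5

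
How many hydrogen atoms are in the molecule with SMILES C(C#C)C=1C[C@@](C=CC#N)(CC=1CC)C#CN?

Hydrogens are implicit in SMILES; fill each atom to its normal valence:
  7 × C: no H
  4 × C: 2 H each → 8
  3 × C: 1 H each → 3
  1 × C: 3 H
  1 × N: 2 H
  1 × N: no H
  Total hydrogens = 16.

16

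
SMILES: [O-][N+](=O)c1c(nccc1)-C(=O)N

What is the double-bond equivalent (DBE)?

6

Molecular formula from the SMILES: C6H5N3O3.
DoU = (2C + 2 + N − H − X)/2 = (2·6 + 2 + 3 − 5 − 0)/2 = 12/2 = 6.
(Structurally: 1 ring(s) + 5 π bond(s) = 6.)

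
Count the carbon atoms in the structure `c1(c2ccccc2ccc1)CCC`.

The symbol for carbon appears 13 times in the SMILES. Lowercase c denotes aromatic carbon and counts toward C.

13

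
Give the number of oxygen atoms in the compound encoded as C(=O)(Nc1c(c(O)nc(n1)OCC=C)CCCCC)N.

The symbol for oxygen appears 3 times in the SMILES.

3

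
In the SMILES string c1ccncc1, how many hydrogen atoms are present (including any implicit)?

5

Hydrogens are implicit in SMILES; fill each atom to its normal valence:
  5 × C (aromatic): 1 H each → 5
  1 × N (aromatic): no H
  Total hydrogens = 5.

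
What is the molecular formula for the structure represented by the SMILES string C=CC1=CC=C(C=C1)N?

Heavy atoms from the SMILES: 8 C, 1 N.
Implicit hydrogens by atom environment:
  4 × C (aromatic): 1 H each → 4
  2 × C (aromatic): no H
  1 × C: 2 H
  1 × C: 1 H
  1 × N: 2 H
  Total hydrogens = 9.
Molecular formula: C8H9N

C8H9N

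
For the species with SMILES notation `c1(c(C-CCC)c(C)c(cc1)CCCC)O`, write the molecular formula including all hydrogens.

C15H24O

Heavy atoms from the SMILES: 15 C, 1 O.
Implicit hydrogens by atom environment:
  6 × C: 2 H each → 12
  4 × C (aromatic): no H
  3 × C: 3 H each → 9
  2 × C (aromatic): 1 H each → 2
  1 × O: 1 H
  Total hydrogens = 24.
Molecular formula: C15H24O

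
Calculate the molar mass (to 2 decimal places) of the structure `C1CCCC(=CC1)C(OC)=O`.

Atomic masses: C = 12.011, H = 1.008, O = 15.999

Molecular formula: C9H14O2.
M = 9×12.011 + 14×1.008 + 2×15.999 = 154.21 g/mol.

154.21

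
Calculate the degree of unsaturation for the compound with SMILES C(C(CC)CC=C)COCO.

1

Molecular formula from the SMILES: C9H18O2.
DoU = (2C + 2 + N − H − X)/2 = (2·9 + 2 + 0 − 18 − 0)/2 = 2/2 = 1.
(Structurally: 0 ring(s) + 1 π bond(s) = 1.)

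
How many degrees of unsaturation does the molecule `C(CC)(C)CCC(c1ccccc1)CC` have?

Molecular formula from the SMILES: C15H24.
DoU = (2C + 2 + N − H − X)/2 = (2·15 + 2 + 0 − 24 − 0)/2 = 8/2 = 4.
(Structurally: 1 ring(s) + 3 π bond(s) = 4.)

4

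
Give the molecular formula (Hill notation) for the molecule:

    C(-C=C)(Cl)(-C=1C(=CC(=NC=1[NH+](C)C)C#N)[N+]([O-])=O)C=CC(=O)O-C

Heavy atoms from the SMILES: 15 C, 1 Cl, 4 N, 4 O.
Implicit hydrogens by atom environment:
  4 × C (aromatic): no H
  3 × C: 3 H each → 9
  3 × C: 1 H each → 3
  3 × C: no H
  3 × O: no H
  1 × C: 2 H
  1 × C (aromatic): 1 H
  1 × Cl: no H
  1 × N (charge +1): 1 H
  1 × N (aromatic): no H
  1 × N (charge +1): no H
  1 × N: no H
  1 × O (charge -1): no H
  Total hydrogens = 16.
Net charge +1.
Molecular formula: C15H16ClN4O4+

C15H16ClN4O4+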